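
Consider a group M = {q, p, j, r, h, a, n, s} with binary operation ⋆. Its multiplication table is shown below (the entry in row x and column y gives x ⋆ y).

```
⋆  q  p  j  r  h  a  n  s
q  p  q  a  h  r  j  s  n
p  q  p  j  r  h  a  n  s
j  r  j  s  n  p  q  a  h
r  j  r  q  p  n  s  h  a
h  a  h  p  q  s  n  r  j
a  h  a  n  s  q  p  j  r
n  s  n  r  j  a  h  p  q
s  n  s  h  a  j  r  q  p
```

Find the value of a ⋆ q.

h

Read row a, column q: a ⋆ q = h.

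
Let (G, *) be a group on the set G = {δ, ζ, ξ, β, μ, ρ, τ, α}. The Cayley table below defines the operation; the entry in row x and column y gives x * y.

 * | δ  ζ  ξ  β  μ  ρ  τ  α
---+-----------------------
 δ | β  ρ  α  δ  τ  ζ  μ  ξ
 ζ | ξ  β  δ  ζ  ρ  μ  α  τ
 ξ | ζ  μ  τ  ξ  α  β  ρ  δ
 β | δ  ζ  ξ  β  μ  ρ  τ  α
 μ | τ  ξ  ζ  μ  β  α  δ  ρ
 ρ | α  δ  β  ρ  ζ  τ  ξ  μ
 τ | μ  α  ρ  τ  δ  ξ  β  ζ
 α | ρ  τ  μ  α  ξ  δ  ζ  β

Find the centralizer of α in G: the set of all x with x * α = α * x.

{α, β, ζ, τ}

Compare row α with column α entry by entry.
τ * α = ζ = α * τ, so τ commutes with α.
δ * α = ξ but α * δ = ρ, so δ does not.
Collecting the elements that commute with α: C(α) = {α, β, ζ, τ}.
(Structurally, G here is isomorphic to the dihedral group D_4.)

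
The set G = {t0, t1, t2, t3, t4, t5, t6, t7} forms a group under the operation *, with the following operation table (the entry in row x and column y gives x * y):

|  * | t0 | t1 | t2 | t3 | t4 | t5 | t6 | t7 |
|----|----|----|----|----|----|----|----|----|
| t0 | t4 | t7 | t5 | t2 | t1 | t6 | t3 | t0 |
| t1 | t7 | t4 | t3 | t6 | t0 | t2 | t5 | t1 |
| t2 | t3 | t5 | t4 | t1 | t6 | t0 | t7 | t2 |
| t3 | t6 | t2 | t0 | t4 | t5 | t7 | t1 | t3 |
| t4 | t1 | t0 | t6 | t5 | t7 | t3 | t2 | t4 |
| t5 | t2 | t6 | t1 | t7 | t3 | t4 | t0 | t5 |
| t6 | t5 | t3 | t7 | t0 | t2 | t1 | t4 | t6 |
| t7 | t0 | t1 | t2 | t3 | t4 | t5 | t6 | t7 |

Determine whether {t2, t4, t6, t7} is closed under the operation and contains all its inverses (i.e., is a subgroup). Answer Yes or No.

{t2, t4, t6, t7} contains the identity t7.
Checking products: every product of two elements of {t2, t4, t6, t7} (read from the table) lies in {t2, t4, t6, t7}, so the set is closed.
In a finite group, a nonempty closed subset is a subgroup. So {t2, t4, t6, t7} ≤ G.

Yes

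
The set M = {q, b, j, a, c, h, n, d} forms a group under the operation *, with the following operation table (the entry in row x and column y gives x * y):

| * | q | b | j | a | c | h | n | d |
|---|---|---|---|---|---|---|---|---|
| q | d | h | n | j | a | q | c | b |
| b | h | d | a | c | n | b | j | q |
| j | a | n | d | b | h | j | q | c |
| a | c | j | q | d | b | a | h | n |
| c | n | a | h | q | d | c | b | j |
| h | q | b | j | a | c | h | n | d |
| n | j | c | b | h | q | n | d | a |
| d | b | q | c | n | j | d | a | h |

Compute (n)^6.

n^1 = n
n^2 = n * n = d
n^3 = d * n = a
n^4 = a * n = h
n^5 = h * n = n
n^6 = n * n = d

d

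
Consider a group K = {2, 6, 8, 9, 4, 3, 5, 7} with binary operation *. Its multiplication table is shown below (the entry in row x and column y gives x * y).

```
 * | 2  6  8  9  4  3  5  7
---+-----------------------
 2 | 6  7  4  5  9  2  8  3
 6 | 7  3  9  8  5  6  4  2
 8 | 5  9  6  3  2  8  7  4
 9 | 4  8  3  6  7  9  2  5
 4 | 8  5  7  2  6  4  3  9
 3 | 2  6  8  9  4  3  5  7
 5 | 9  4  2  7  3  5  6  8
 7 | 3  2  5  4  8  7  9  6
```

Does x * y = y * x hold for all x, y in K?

4 * 9 = 2 but 9 * 4 = 7.
Since 4 and 9 do not commute, K is not abelian.

No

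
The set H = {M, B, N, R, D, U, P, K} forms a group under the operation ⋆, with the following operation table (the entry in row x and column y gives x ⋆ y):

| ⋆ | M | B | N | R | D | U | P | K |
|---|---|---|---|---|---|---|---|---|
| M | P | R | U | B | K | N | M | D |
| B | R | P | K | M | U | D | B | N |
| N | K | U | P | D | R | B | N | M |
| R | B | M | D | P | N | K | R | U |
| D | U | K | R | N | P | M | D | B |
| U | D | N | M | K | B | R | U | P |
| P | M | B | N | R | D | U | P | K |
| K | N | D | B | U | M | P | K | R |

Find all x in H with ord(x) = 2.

Identity is P. Compute the order of each non-identity element by repeated multiplication:
  M: M → P  (order 2)
  B: B → P  (order 2)
  N: N → P  (order 2)
  R: R → P  (order 2)
  D: D → P  (order 2)
  U: U → R → K → P  (order 4)
  K: K → R → U → P  (order 4)
Elements of order 2: {B, D, M, N, R}.

{B, D, M, N, R}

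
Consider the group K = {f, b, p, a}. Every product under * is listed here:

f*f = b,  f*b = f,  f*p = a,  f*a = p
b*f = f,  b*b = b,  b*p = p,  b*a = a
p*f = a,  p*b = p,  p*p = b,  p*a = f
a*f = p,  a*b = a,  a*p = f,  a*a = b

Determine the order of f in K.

The identity element is b (its row matches the header).
f^1 = f
f^2 = f * f = b
The first power of f equal to the identity is f^2, so ord(f) = 2.
(Structurally, K here is isomorphic to the Klein four-group V_4.)

2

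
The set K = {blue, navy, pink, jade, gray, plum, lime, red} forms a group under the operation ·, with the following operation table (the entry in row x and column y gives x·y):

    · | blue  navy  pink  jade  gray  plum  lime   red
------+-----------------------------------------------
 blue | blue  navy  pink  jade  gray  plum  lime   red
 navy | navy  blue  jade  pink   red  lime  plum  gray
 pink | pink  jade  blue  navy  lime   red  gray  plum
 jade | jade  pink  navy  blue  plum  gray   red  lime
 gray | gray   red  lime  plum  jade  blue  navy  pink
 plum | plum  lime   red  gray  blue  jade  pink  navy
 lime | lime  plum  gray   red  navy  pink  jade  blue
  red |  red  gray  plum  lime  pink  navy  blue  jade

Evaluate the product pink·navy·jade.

pink·navy = jade
jade·jade = blue
(Structurally, K here is isomorphic to Z_2 x Z_4.)

blue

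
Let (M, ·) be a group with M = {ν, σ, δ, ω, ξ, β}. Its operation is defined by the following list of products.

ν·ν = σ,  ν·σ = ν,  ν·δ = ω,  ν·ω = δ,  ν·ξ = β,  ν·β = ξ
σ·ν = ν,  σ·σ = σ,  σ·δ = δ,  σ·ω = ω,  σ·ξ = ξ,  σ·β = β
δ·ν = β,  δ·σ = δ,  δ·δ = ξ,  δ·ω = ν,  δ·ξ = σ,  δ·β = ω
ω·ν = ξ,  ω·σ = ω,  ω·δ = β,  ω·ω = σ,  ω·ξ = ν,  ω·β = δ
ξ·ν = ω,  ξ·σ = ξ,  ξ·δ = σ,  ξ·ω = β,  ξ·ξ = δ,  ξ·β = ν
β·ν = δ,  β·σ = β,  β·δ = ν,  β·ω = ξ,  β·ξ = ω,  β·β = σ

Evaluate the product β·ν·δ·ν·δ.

β

β·ν = δ
δ·δ = ξ
ξ·ν = ω
ω·δ = β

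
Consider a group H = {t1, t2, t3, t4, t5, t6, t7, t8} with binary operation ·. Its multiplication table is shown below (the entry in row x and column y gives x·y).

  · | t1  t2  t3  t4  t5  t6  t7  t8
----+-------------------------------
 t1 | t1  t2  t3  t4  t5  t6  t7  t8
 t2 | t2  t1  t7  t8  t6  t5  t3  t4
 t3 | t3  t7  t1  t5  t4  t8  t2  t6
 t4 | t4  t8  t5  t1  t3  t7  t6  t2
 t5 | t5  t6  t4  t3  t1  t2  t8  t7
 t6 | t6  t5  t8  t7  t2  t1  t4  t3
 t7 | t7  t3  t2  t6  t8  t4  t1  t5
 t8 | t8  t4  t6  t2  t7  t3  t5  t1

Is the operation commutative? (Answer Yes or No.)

Check whether the table is symmetric across its main diagonal.
Every entry (row x, col y) equals the entry (row y, col x), so H is abelian.
(In fact H ≅ the elementary abelian group (Z_2)^3.)

Yes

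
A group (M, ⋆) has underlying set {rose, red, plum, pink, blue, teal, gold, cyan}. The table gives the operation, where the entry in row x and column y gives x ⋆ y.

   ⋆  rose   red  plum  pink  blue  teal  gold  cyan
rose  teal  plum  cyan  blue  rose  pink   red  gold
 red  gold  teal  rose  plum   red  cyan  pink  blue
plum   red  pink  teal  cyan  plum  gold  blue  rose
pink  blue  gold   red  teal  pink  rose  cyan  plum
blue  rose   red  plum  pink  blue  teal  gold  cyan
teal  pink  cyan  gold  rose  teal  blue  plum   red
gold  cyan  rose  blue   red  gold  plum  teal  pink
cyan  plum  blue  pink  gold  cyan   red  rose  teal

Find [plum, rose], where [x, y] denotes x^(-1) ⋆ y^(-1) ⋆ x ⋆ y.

Identity is blue; from the table plum^(-1) = gold and rose^(-1) = pink.
gold ⋆ pink = red
red ⋆ plum = rose
rose ⋆ rose = teal
(Structurally, M here is isomorphic to the quaternion group Q_8.)

teal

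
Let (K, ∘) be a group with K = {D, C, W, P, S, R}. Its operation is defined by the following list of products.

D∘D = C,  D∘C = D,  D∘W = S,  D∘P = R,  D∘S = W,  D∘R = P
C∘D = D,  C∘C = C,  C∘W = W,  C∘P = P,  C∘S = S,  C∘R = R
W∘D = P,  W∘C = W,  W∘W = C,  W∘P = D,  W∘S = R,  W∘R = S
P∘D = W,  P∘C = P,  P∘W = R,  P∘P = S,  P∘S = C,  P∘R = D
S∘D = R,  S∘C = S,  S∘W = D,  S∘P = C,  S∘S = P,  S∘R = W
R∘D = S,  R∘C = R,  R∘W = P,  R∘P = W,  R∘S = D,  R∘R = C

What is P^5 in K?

P^1 = P
P^2 = P ∘ P = S
P^3 = S ∘ P = C
P^4 = C ∘ P = P
P^5 = P ∘ P = S

S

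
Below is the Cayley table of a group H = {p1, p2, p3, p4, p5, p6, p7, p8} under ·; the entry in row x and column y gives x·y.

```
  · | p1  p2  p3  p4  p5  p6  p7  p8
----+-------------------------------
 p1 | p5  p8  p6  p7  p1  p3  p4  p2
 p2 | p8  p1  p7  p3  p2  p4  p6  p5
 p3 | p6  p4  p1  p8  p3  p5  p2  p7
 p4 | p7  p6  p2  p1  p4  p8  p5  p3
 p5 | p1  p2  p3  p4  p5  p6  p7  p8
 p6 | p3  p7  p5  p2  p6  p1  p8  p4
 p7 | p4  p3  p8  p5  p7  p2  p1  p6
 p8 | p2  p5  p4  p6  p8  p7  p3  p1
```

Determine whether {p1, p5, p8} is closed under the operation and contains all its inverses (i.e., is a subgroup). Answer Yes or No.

No

p1·p8 = p2, which is not in {p1, p5, p8}.
The subset is not closed under ·, so it is not a subgroup.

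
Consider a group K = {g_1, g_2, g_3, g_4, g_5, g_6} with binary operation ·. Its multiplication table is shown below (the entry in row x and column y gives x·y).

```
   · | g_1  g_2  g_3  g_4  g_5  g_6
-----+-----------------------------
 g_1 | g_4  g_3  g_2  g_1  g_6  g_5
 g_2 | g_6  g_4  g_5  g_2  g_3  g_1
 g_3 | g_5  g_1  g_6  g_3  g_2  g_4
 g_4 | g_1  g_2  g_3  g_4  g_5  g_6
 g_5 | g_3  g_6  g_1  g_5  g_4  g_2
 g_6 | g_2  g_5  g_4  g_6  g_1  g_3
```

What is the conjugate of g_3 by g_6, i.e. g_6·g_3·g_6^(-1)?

g_3

The identity is g_4. In row g_6, the entry g_4 sits in column g_3, so g_6^(-1) = g_3.
g_6·g_3 = g_4
g_4·g_3 = g_3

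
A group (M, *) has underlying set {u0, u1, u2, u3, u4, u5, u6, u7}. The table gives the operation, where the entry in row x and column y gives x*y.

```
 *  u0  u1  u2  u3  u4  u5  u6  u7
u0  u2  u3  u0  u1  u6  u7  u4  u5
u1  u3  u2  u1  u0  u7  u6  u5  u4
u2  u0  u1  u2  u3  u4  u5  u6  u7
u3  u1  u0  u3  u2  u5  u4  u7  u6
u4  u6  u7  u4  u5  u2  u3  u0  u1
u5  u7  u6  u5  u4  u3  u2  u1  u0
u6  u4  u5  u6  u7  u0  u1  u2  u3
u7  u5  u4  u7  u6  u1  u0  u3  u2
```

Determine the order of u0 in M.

2

The identity element is u2 (its row matches the header).
u0^1 = u0
u0^2 = u0*u0 = u2
The first power of u0 equal to the identity is u0^2, so ord(u0) = 2.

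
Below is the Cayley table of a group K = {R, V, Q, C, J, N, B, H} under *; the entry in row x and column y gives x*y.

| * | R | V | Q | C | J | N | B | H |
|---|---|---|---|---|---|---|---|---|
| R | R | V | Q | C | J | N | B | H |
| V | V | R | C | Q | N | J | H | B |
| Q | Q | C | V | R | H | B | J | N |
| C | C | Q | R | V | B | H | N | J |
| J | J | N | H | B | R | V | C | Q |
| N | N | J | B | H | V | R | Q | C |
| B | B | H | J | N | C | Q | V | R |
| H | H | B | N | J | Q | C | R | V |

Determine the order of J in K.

The identity element is R (its row matches the header).
J^1 = J
J^2 = J*J = R
The first power of J equal to the identity is J^2, so ord(J) = 2.

2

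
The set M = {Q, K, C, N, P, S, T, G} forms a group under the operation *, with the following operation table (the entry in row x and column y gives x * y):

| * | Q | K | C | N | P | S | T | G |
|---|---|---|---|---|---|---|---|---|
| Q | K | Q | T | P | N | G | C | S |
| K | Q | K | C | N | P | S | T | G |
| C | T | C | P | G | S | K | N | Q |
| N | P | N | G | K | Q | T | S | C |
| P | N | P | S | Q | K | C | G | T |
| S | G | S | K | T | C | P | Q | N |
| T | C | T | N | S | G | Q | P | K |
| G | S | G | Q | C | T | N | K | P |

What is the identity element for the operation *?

K

The identity e satisfies e * x = x for all x, so its row in the table reproduces the column headers.
Row K reads: Q, K, C, N, P, S, T, G — exactly the header order. So K is the identity.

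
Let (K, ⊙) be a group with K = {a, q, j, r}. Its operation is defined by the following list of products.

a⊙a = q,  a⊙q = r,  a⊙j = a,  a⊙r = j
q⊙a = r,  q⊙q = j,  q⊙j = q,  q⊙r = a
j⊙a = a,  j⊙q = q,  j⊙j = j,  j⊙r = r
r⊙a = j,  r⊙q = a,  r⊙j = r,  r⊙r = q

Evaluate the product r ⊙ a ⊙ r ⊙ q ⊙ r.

j

r ⊙ a = j
j ⊙ r = r
r ⊙ q = a
a ⊙ r = j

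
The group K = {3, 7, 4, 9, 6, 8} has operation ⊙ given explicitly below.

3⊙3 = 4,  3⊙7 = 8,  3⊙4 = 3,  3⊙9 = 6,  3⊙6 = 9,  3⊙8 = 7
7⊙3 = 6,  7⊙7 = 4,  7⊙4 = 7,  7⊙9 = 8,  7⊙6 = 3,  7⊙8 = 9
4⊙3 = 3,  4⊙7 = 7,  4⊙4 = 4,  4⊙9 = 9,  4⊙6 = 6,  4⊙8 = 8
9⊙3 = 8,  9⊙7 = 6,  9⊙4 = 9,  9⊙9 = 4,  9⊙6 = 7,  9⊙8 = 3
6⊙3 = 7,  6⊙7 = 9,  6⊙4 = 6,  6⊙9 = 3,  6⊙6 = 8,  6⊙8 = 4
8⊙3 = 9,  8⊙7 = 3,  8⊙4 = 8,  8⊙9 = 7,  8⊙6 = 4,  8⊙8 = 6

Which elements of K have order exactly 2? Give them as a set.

{3, 7, 9}

Identity is 4. Compute the order of each non-identity element by repeated multiplication:
  3: 3 → 4  (order 2)
  7: 7 → 4  (order 2)
  9: 9 → 4  (order 2)
  6: 6 → 8 → 4  (order 3)
  8: 8 → 6 → 4  (order 3)
Elements of order 2: {3, 7, 9}.
(Structurally, K here is isomorphic to the symmetric group S_3.)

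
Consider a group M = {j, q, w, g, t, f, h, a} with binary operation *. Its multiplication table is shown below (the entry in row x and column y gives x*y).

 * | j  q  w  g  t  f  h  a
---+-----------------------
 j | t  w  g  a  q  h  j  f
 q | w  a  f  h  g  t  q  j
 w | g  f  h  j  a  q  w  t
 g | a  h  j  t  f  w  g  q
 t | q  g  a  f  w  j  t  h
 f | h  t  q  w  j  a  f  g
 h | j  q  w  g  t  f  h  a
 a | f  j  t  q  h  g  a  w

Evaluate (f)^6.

t

f^1 = f
f^2 = f*f = a
f^3 = a*f = g
f^4 = g*f = w
f^5 = w*f = q
f^6 = q*f = t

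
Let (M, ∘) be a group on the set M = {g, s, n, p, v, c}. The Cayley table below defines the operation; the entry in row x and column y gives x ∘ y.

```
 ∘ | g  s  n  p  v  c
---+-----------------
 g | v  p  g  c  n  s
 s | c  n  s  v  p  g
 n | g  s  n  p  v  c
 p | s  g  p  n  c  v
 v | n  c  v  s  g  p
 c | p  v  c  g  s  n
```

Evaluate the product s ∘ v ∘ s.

g

s ∘ v = p
p ∘ s = g
(Structurally, M here is isomorphic to the symmetric group S_3.)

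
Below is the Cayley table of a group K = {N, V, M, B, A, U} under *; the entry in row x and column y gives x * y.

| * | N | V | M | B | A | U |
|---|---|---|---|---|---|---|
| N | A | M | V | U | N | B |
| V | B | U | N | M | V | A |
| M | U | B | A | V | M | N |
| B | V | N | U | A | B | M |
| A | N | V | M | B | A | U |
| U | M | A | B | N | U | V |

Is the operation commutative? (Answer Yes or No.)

No

U * M = B but M * U = N.
Since U and M do not commute, K is not abelian.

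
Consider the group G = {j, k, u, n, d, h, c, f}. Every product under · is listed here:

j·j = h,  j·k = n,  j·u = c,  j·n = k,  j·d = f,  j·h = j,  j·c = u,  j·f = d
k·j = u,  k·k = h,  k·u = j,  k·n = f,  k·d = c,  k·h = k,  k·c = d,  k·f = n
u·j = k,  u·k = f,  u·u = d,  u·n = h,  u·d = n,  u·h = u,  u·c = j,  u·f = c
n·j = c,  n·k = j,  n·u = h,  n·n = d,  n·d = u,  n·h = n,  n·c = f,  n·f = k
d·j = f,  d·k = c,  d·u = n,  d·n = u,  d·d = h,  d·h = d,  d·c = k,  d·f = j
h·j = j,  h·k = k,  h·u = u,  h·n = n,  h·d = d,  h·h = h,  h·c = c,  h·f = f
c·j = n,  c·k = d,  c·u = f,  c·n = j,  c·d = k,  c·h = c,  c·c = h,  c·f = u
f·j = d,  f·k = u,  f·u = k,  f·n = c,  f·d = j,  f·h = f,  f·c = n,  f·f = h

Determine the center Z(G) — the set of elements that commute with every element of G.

An element z is central iff its row equals its column in the table.
For j: j·n = k ≠ c = n·j, so j ∉ Z.
Checking each element this way leaves Z(G) = {d, h}.
(Structurally, G here is isomorphic to the dihedral group D_4.)

{d, h}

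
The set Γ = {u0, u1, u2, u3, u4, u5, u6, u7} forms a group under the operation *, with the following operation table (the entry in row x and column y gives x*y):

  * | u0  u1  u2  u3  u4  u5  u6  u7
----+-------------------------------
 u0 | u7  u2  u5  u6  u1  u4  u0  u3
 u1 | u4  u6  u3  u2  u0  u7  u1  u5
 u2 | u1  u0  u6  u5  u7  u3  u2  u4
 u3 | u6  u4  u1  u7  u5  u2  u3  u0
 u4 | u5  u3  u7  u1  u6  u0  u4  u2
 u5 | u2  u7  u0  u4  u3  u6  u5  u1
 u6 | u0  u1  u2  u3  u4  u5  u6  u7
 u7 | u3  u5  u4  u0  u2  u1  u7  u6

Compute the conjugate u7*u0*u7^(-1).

u0

The identity is u6. In row u7, the entry u6 sits in column u7, so u7^(-1) = u7.
u7*u0 = u3
u3*u7 = u0
(Structurally, Γ here is isomorphic to the dihedral group D_4.)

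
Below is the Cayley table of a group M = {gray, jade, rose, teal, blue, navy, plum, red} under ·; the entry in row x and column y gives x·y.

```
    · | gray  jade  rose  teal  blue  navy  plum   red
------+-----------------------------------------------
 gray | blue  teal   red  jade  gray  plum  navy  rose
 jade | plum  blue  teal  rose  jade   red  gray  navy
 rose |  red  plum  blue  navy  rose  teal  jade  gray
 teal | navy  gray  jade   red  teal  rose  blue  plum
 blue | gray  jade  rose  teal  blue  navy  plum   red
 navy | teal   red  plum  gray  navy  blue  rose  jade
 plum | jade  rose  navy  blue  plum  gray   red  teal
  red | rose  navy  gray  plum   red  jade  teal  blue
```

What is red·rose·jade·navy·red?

red·rose = gray
gray·jade = teal
teal·navy = rose
rose·red = gray

gray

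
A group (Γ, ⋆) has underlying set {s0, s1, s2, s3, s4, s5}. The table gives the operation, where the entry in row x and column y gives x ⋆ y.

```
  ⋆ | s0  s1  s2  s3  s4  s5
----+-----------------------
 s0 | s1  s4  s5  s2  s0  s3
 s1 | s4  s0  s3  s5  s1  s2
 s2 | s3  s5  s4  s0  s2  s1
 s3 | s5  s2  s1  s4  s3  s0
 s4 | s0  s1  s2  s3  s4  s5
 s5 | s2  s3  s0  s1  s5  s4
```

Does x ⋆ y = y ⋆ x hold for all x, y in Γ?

No

s0 ⋆ s5 = s3 but s5 ⋆ s0 = s2.
Since s0 and s5 do not commute, Γ is not abelian.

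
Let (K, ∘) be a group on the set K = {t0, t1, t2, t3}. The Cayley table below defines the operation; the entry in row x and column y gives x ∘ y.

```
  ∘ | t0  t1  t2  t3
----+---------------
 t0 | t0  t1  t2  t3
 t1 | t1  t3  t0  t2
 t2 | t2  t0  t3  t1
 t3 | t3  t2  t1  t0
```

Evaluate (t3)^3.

t3^1 = t3
t3^2 = t3 ∘ t3 = t0
t3^3 = t0 ∘ t3 = t3

t3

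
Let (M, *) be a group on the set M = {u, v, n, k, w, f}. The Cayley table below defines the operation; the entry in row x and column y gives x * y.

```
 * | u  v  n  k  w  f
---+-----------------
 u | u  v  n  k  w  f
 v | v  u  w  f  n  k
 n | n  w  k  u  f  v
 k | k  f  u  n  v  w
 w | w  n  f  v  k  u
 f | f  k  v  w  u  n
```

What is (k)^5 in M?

k^1 = k
k^2 = k * k = n
k^3 = n * k = u
k^4 = u * k = k
k^5 = k * k = n

n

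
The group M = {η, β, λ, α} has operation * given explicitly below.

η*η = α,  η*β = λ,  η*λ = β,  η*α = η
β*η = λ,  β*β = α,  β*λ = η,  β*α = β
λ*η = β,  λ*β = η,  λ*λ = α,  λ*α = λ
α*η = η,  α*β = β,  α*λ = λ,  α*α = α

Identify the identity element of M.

α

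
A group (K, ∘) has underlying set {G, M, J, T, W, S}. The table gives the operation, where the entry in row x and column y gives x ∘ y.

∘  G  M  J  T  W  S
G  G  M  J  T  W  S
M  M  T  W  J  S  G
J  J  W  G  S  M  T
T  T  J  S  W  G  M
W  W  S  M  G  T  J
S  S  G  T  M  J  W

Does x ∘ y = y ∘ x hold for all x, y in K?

Check whether the table is symmetric across its main diagonal.
Every entry (row x, col y) equals the entry (row y, col x), so K is abelian.

Yes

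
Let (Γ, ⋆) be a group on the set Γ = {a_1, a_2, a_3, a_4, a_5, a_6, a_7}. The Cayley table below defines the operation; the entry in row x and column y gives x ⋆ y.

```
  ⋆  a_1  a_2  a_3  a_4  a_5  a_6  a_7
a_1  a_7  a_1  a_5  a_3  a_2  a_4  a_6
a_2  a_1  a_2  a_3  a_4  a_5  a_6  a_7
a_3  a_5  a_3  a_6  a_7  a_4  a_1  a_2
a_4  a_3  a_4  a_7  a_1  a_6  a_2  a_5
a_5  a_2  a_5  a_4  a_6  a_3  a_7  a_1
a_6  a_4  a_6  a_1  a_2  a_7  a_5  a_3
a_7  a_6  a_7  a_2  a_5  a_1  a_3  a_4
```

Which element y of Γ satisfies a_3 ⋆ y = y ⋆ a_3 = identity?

First locate the identity: row a_2 matches the header, so a_2 is the identity.
Scan row a_3 for a_2: a_3 ⋆ a_7 = a_2. Hence a_3^(-1) = a_7.
(Structurally, Γ here is isomorphic to the cyclic group Z_7.)

a_7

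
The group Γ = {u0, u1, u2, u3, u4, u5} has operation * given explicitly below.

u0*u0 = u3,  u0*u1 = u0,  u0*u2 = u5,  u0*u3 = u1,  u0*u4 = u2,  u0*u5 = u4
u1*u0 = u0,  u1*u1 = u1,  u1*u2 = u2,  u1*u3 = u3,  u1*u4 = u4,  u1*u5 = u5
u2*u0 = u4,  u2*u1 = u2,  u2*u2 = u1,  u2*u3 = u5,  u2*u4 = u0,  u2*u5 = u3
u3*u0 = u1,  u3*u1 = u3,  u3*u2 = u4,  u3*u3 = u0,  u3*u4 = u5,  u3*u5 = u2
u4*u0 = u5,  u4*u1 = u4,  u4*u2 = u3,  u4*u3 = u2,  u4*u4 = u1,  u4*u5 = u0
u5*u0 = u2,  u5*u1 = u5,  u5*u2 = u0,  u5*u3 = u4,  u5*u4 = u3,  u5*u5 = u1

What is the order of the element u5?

The identity element is u1 (its row matches the header).
u5^1 = u5
u5^2 = u5*u5 = u1
The first power of u5 equal to the identity is u5^2, so ord(u5) = 2.
(Structurally, Γ here is isomorphic to the symmetric group S_3.)

2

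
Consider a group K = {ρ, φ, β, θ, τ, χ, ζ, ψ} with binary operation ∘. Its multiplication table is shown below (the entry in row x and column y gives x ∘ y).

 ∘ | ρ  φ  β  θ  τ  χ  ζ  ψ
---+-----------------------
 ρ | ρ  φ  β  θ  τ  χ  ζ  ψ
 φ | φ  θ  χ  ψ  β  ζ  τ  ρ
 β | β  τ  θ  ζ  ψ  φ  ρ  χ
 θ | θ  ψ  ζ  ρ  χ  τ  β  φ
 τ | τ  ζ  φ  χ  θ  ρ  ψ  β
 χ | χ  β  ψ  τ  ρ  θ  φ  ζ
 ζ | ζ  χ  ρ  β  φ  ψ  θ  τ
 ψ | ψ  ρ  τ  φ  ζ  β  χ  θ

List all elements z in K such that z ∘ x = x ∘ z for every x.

An element z is central iff its row equals its column in the table.
For ζ: ζ ∘ χ = ψ ≠ φ = χ ∘ ζ, so ζ ∉ Z.
Checking each element this way leaves Z(K) = {θ, ρ}.

{θ, ρ}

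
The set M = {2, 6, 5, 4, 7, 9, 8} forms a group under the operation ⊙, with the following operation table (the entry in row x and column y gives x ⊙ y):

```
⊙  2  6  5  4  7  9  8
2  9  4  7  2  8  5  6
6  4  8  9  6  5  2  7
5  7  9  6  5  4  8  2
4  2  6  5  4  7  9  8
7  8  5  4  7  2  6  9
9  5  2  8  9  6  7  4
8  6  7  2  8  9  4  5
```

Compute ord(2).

The identity element is 4 (its row matches the header).
2^1 = 2
2^2 = 2 ⊙ 2 = 9
2^3 = 9 ⊙ 2 = 5
2^4 = 5 ⊙ 2 = 7
2^5 = 7 ⊙ 2 = 8
2^6 = 8 ⊙ 2 = 6
2^7 = 6 ⊙ 2 = 4
The first power of 2 equal to the identity is 2^7, so ord(2) = 7.

7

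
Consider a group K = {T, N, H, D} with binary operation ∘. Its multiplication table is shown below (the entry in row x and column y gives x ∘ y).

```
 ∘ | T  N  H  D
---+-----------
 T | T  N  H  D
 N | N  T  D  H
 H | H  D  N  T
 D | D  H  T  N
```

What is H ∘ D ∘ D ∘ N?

H ∘ D = T
T ∘ D = D
D ∘ N = H

H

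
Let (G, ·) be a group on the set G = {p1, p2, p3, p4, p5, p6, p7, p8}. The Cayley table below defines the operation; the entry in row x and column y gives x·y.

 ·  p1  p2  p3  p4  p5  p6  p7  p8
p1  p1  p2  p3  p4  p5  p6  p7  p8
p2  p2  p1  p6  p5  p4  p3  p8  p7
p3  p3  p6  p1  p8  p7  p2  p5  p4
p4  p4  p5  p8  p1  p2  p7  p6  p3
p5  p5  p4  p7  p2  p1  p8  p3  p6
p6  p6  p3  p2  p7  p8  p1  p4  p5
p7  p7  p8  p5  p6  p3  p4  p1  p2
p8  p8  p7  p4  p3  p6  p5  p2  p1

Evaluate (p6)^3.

p6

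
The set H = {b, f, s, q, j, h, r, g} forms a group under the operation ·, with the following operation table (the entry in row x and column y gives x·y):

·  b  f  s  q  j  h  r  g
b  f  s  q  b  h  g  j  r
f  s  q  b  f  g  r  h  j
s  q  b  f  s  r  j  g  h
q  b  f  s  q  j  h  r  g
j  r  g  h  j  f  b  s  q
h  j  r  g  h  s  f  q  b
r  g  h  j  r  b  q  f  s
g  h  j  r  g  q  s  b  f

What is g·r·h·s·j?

b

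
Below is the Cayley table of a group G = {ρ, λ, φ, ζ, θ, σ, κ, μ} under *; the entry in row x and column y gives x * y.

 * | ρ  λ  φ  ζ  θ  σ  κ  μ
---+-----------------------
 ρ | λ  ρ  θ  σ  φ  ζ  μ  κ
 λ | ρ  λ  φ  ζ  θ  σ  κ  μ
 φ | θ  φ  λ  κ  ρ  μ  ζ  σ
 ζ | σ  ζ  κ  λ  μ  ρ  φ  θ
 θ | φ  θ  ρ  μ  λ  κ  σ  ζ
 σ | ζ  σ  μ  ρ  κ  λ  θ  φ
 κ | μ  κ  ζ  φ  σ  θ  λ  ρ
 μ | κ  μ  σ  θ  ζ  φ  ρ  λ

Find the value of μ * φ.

σ

Read row μ, column φ: μ * φ = σ.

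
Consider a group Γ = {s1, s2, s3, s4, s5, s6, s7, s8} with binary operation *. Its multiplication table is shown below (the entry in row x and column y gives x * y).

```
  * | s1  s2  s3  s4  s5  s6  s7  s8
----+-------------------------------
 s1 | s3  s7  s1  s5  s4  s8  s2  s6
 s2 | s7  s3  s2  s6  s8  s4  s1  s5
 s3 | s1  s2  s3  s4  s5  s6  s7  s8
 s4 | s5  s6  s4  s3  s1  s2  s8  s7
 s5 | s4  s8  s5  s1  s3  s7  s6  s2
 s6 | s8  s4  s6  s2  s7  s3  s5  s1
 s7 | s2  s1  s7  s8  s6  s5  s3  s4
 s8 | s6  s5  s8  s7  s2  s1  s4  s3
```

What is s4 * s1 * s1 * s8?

s7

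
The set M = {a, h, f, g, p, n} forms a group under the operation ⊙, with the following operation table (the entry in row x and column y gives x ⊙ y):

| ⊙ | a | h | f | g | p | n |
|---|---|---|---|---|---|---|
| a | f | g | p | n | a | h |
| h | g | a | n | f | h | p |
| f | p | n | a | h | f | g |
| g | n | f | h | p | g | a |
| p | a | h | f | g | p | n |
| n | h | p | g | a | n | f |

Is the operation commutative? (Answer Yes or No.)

Yes

Check whether the table is symmetric across its main diagonal.
Every entry (row x, col y) equals the entry (row y, col x), so M is abelian.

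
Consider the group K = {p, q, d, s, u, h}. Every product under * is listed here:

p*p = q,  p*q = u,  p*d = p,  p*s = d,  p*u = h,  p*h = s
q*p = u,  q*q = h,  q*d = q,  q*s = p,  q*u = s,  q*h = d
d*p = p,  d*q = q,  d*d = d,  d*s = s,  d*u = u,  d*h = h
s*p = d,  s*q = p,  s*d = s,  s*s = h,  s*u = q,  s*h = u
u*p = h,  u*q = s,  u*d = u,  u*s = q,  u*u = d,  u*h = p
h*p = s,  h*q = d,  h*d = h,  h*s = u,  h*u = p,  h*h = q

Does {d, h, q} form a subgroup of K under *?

{d, h, q} contains the identity d.
Checking products: every product of two elements of {d, h, q} (read from the table) lies in {d, h, q}, so the set is closed.
In a finite group, a nonempty closed subset is a subgroup. So {d, h, q} ≤ K.

Yes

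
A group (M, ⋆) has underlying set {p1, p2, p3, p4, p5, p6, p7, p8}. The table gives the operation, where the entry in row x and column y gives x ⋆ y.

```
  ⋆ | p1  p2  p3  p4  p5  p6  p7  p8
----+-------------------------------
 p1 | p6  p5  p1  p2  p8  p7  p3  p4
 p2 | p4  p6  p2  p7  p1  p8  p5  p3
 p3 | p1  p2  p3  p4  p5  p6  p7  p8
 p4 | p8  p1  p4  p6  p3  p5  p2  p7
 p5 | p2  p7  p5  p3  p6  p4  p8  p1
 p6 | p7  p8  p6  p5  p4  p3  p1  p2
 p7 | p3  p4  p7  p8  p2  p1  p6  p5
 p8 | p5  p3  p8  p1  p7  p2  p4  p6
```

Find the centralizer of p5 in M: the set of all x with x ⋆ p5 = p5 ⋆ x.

{p3, p4, p5, p6}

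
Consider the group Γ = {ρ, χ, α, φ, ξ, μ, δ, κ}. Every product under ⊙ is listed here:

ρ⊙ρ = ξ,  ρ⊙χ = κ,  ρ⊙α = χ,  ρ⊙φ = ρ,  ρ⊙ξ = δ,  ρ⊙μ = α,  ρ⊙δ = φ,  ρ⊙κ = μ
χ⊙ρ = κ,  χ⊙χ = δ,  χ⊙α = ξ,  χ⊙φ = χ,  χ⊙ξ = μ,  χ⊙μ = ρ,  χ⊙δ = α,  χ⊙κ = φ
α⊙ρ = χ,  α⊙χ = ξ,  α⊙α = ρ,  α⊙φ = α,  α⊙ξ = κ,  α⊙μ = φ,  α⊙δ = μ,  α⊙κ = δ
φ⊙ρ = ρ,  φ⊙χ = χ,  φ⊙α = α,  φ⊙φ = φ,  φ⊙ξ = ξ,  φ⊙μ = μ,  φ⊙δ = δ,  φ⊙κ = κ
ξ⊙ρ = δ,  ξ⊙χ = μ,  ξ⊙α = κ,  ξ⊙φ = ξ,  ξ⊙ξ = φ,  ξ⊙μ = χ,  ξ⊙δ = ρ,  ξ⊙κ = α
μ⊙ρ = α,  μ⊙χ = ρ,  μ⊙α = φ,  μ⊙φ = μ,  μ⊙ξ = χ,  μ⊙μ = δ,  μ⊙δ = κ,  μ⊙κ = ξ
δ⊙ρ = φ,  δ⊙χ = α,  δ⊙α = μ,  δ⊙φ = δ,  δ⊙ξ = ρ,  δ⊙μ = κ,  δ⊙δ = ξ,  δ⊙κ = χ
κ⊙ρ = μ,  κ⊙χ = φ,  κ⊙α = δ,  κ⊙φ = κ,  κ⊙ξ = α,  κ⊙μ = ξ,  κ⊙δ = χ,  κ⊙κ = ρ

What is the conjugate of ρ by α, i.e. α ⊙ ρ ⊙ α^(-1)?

ρ

The identity is φ. In row α, the entry φ sits in column μ, so α^(-1) = μ.
α ⊙ ρ = χ
χ ⊙ μ = ρ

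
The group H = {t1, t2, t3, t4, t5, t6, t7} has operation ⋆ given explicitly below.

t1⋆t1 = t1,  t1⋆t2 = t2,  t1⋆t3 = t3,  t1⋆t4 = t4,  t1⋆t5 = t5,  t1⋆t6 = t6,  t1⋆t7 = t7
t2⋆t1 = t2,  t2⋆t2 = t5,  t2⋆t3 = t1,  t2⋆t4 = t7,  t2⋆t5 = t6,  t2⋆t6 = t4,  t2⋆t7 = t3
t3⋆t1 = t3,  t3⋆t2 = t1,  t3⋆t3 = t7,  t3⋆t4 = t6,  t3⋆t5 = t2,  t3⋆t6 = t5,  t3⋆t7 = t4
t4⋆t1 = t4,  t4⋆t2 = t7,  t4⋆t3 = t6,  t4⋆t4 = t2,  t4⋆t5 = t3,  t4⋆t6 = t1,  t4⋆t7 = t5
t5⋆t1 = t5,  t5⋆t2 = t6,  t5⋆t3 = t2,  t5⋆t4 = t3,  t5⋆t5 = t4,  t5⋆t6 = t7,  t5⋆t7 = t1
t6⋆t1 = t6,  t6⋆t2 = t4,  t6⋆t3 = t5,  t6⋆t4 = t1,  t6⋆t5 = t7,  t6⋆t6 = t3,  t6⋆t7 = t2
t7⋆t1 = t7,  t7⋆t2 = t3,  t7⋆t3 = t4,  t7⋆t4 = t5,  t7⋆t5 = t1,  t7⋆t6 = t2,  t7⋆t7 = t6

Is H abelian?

Check whether the table is symmetric across its main diagonal.
Every entry (row x, col y) equals the entry (row y, col x), so H is abelian.

Yes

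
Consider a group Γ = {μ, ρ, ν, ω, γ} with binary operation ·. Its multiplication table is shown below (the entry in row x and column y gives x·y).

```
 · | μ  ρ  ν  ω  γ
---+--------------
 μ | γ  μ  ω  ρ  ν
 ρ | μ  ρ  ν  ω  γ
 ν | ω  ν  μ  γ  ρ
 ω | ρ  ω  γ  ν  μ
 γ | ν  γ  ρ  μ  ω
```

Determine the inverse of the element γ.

ν

First locate the identity: row ρ matches the header, so ρ is the identity.
Scan row γ for ρ: γ·ν = ρ. Hence γ^(-1) = ν.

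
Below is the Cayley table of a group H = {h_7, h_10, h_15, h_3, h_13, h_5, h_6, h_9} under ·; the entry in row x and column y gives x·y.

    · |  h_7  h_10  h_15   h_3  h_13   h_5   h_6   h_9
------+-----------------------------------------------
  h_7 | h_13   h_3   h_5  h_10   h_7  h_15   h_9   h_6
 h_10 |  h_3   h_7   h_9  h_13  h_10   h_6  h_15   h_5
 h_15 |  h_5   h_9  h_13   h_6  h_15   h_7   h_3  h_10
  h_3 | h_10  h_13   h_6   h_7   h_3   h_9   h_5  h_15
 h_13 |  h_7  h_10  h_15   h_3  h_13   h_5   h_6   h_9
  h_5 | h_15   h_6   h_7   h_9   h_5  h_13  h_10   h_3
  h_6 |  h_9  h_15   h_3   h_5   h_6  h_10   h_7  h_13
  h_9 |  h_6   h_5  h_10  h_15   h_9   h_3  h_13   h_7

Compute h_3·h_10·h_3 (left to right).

h_3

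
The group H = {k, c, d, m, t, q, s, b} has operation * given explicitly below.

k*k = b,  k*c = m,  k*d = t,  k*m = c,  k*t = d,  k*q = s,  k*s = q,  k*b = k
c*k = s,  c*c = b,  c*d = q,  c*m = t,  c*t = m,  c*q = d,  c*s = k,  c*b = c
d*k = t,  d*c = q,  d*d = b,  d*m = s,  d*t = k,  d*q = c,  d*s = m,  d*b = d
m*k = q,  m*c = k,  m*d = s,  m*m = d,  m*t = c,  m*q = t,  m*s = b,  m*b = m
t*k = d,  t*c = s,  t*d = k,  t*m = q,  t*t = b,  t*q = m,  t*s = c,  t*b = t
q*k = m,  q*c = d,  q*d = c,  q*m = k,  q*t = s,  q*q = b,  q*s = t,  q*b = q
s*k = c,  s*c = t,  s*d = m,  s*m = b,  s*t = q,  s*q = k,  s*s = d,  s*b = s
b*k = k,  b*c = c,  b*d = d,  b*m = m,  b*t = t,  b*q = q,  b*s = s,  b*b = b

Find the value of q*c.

d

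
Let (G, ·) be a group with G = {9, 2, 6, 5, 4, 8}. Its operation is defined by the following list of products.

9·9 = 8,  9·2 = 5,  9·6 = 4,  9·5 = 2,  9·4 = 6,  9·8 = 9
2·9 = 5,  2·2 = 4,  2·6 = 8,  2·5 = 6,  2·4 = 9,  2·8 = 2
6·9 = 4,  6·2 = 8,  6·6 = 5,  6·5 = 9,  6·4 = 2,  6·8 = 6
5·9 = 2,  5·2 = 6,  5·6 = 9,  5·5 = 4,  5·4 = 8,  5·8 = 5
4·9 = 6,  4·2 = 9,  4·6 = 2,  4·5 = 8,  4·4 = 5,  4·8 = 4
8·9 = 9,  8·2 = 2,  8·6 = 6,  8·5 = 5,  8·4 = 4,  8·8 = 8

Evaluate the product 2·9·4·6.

6

2·9 = 5
5·4 = 8
8·6 = 6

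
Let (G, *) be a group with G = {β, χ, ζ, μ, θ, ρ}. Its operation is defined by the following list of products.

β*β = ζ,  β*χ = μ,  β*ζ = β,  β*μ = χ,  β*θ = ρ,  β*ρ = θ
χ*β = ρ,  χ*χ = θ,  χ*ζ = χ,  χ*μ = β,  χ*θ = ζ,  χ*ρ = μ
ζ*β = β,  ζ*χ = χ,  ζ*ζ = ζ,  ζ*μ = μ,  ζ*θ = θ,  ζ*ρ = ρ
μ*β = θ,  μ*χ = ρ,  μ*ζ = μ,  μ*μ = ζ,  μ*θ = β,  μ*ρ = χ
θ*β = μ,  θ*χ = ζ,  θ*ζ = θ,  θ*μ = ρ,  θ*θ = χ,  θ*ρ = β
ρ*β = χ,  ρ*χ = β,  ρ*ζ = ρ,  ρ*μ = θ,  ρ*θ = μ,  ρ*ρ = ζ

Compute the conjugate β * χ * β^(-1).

θ

The identity is ζ. In row β, the entry ζ sits in column β, so β^(-1) = β.
β * χ = μ
μ * β = θ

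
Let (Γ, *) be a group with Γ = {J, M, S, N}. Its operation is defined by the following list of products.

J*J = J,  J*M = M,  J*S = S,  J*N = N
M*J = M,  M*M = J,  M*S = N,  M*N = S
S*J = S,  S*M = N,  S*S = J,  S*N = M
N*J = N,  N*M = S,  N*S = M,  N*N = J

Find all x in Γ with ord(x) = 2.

{M, N, S}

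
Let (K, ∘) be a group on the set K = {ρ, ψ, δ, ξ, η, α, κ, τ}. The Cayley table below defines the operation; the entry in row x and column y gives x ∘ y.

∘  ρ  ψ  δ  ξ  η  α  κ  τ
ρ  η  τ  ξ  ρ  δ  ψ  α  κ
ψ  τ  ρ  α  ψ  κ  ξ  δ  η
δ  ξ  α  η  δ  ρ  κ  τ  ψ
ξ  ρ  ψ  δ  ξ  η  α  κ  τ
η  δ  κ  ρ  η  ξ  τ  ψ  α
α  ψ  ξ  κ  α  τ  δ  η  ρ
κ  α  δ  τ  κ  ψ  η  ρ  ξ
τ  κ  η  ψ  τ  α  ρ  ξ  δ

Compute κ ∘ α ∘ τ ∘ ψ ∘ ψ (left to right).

κ ∘ α = η
η ∘ τ = α
α ∘ ψ = ξ
ξ ∘ ψ = ψ

ψ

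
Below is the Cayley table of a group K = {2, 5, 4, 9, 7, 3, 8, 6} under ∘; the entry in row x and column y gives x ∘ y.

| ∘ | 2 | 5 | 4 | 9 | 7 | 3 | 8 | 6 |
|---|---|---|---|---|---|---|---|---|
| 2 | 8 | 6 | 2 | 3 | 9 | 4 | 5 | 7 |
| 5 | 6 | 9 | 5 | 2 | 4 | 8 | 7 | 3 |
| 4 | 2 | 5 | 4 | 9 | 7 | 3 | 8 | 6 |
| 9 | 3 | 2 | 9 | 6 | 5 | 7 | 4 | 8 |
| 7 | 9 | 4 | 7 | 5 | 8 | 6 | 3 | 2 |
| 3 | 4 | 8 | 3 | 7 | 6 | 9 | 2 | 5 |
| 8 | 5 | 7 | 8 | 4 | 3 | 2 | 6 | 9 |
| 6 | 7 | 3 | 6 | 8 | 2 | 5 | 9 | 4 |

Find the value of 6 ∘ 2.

7

Read row 6, column 2: 6 ∘ 2 = 7.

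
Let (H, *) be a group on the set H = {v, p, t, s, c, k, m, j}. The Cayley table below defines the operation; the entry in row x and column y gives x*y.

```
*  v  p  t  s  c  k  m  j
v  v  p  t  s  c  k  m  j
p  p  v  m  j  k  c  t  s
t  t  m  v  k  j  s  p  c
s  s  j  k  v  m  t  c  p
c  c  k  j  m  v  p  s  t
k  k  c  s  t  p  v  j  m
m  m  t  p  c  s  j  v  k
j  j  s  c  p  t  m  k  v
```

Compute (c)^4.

v

c^1 = c
c^2 = c*c = v
c^3 = v*c = c
c^4 = c*c = v
(Structurally, H here is isomorphic to the elementary abelian group (Z_2)^3.)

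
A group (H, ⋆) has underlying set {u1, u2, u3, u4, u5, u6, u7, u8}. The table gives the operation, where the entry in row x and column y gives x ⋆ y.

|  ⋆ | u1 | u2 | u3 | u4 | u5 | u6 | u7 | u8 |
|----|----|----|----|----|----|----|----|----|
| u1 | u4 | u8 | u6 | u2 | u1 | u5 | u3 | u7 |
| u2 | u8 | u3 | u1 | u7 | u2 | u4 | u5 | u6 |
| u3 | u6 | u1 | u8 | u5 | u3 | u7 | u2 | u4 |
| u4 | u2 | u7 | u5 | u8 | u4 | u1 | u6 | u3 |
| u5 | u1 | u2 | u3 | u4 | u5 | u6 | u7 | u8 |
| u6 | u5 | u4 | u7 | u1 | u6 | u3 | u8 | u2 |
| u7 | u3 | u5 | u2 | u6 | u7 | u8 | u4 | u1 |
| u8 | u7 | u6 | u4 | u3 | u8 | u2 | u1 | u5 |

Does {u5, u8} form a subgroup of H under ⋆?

Yes

{u5, u8} contains the identity u5.
Checking products: every product of two elements of {u5, u8} (read from the table) lies in {u5, u8}, so the set is closed.
In a finite group, a nonempty closed subset is a subgroup. So {u5, u8} ≤ H.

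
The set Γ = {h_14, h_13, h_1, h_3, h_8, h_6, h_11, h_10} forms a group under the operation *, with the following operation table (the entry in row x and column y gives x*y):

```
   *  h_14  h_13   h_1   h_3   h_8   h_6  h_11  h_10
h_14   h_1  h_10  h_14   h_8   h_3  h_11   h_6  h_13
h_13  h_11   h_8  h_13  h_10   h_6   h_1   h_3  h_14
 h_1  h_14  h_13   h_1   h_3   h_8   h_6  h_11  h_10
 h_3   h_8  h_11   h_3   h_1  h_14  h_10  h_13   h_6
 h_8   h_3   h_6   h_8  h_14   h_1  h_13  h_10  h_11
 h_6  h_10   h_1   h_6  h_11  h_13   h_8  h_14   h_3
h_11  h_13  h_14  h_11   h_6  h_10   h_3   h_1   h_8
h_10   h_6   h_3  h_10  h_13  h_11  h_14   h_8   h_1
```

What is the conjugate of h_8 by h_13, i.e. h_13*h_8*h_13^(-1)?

The identity is h_1. In row h_13, the entry h_1 sits in column h_6, so h_13^(-1) = h_6.
h_13*h_8 = h_6
h_6*h_6 = h_8

h_8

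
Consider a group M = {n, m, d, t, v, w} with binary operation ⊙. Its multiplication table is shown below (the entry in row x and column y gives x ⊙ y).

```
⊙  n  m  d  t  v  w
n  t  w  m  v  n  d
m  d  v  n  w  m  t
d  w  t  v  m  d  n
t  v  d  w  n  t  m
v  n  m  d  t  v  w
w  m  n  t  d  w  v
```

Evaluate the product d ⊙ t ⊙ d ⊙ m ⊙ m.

n

d ⊙ t = m
m ⊙ d = n
n ⊙ m = w
w ⊙ m = n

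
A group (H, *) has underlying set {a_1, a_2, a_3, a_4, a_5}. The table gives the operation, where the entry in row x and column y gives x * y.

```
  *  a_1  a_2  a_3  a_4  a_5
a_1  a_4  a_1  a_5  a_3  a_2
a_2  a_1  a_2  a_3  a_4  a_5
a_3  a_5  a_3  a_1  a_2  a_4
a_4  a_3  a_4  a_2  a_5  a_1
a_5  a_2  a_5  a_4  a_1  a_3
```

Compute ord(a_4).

The identity element is a_2 (its row matches the header).
a_4^1 = a_4
a_4^2 = a_4 * a_4 = a_5
a_4^3 = a_5 * a_4 = a_1
a_4^4 = a_1 * a_4 = a_3
a_4^5 = a_3 * a_4 = a_2
The first power of a_4 equal to the identity is a_4^5, so ord(a_4) = 5.

5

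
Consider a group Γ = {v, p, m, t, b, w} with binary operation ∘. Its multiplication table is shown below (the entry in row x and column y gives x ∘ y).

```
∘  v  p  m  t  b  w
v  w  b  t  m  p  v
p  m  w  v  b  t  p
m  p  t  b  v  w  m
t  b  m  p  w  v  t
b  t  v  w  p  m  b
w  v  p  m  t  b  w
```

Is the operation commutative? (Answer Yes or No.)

No

m ∘ p = t but p ∘ m = v.
Since m and p do not commute, Γ is not abelian.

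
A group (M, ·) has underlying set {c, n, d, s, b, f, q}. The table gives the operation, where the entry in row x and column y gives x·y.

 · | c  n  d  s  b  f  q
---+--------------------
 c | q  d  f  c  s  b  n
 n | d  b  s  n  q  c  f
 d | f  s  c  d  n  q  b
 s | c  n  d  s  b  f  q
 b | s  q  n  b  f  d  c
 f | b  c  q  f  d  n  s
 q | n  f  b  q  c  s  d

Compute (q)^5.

n

q^1 = q
q^2 = q·q = d
q^3 = d·q = b
q^4 = b·q = c
q^5 = c·q = n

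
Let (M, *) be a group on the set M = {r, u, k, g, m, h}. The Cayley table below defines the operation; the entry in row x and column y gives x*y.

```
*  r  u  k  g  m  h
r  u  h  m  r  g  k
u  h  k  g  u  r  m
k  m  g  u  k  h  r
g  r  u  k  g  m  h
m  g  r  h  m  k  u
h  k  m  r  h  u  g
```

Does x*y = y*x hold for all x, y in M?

Yes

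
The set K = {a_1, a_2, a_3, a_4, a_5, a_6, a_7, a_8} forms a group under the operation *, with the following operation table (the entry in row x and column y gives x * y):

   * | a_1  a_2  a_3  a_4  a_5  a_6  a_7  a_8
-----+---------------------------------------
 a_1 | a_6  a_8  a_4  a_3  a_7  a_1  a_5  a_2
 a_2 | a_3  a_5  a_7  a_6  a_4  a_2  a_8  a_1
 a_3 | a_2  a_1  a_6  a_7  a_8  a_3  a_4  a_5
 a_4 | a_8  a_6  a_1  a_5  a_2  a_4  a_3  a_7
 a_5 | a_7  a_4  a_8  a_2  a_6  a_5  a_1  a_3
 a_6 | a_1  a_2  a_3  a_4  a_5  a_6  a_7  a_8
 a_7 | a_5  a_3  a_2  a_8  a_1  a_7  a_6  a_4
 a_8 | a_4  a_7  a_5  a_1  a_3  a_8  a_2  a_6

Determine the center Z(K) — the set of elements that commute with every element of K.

An element z is central iff its row equals its column in the table.
For a_2: a_2 * a_1 = a_3 ≠ a_8 = a_1 * a_2, so a_2 ∉ Z.
Checking each element this way leaves Z(K) = {a_5, a_6}.

{a_5, a_6}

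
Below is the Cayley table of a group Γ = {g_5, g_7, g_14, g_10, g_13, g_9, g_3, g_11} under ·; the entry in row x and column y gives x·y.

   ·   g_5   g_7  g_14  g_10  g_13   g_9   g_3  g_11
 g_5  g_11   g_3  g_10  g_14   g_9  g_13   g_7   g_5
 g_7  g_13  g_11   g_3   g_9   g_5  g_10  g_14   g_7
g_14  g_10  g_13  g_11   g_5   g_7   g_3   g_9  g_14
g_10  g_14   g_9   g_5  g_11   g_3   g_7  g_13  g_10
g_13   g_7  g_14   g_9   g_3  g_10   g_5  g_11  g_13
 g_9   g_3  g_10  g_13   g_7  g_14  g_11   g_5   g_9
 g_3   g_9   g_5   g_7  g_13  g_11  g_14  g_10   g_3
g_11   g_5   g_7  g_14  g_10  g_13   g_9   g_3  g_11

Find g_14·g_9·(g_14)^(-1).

g_7

The identity is g_11. In row g_14, the entry g_11 sits in column g_14, so g_14^(-1) = g_14.
g_14·g_9 = g_3
g_3·g_14 = g_7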